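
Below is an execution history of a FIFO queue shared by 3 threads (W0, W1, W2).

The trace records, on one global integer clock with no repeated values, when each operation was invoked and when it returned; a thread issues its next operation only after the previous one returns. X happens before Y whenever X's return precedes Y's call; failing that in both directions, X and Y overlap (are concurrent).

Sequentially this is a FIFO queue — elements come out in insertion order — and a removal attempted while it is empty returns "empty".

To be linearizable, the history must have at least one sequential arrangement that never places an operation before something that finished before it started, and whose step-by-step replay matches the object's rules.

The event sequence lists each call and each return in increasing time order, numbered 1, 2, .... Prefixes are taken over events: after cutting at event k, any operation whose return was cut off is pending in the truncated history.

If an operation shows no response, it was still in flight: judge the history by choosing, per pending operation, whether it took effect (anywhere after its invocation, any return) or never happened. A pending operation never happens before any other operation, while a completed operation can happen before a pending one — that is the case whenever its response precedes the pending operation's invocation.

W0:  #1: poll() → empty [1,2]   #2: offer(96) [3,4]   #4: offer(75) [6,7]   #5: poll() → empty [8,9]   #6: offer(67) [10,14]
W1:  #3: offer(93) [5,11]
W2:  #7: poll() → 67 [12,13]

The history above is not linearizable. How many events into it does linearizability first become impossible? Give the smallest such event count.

9

events 1..8 are still linearizable — one witness is #1, #2, #3, #4:
1. #1 poll() → empty, leaving queue <>
2. #2 offer(96), leaving queue <96>
3. #3 offer(93) (pending, included), leaving queue <96,93>
4. #4 offer(75), leaving queue <96,93,75>
adding event 9 (#5 responds at 9) leaves no legal real-time order
including or dropping the 1 pending operation (#3) in any combination fails
sample order #1, #2, #4, #5 (pending dropped) stalls at step 4 — #5 poll() → empty has no legal effect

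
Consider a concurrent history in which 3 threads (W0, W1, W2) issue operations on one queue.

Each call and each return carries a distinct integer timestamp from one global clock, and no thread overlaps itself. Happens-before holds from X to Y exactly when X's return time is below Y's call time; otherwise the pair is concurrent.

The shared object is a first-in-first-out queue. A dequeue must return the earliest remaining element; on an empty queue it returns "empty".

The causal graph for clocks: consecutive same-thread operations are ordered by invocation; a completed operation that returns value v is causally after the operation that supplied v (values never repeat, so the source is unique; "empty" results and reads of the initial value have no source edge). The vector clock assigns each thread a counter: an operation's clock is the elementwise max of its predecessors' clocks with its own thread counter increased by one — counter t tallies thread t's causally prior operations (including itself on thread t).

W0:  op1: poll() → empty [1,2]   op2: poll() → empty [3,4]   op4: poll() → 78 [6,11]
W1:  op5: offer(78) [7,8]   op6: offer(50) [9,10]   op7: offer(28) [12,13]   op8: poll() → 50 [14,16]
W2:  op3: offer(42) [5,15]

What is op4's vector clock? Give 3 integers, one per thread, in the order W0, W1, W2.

op3, invoked 5, has no incoming edges; only W2's bump applies → (0, 0, 1)
op5, invoked 7, has no incoming edges; only W1's bump applies → (0, 1, 0)
op1, invoked 1, has no incoming edges; only W0's bump applies → (1, 0, 0)
invoked at 9, op6 merges VC(op5)=(0, 1, 0) and bumps W1's slot → (0, 2, 0)
invoked at 3, op2 merges VC(op1)=(1, 0, 0) and bumps W0's slot → (2, 0, 0)
invoked at 12, op7 merges VC(op6)=(0, 2, 0) and bumps W1's slot → (0, 3, 0)
invoked at 14, op8 merges VC(op6)=(0, 2, 0), VC(op7)=(0, 3, 0) and bumps W1's slot → (0, 4, 0)
invoked at 6, op4 merges VC(op2)=(2, 0, 0), VC(op5)=(0, 1, 0) and bumps W0's slot → (3, 1, 0)
target: VC(op4) = (3, 1, 0)

(3, 1, 0)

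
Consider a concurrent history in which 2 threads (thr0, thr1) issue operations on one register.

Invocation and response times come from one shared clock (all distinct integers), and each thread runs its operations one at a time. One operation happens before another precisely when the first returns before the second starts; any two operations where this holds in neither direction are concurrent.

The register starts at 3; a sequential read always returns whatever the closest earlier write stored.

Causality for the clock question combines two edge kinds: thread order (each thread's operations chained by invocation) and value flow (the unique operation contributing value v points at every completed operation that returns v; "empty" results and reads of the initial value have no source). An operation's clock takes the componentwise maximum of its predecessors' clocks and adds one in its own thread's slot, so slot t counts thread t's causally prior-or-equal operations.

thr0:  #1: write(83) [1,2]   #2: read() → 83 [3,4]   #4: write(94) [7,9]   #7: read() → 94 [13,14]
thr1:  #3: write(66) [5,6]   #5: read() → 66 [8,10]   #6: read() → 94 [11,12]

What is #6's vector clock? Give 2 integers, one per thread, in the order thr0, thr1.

VC(#3, invoked at 5): no causal predecessors; +1 on thr1 → (0, 1)
VC(#1, invoked at 1): no causal predecessors; +1 on thr0 → (1, 0)
VC(#5, invoked at 8): max of VC(#3)=(0, 1), then +1 on thread thr1 → (0, 2)
VC(#2, invoked at 3): max of VC(#1)=(1, 0), then +1 on thread thr0 → (2, 0)
VC(#4, invoked at 7): max of VC(#2)=(2, 0), then +1 on thread thr0 → (3, 0)
VC(#7, invoked at 13): max of VC(#4)=(3, 0), then +1 on thread thr0 → (4, 0)
VC(#6, invoked at 11): max of VC(#4)=(3, 0), VC(#5)=(0, 2), then +1 on thread thr1 → (3, 3)
target: VC(#6) = (3, 3)

(3, 3)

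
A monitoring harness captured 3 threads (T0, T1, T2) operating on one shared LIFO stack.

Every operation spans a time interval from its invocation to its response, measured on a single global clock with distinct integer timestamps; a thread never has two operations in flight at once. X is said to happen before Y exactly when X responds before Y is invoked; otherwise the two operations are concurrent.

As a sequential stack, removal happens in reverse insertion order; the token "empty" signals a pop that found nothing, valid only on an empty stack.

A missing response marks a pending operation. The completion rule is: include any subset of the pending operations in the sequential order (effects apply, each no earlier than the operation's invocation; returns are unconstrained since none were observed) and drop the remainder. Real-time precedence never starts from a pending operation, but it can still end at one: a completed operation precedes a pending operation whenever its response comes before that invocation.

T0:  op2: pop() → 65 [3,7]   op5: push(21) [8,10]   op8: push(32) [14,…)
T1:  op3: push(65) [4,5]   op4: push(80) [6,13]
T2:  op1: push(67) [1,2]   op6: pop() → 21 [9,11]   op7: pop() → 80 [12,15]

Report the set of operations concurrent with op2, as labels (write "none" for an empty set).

op3, op4

op2 spans [3,7]; an op avoiding the whole window 3..7 is ordered, any other is concurrent
op1 [1,2]: before
op3 [4,5]: concurrent
op4 [6,13]: concurrent
op5 [8,10]: after
op6 [9,11]: after
op7 [12,15]: after
op8 [14,…): after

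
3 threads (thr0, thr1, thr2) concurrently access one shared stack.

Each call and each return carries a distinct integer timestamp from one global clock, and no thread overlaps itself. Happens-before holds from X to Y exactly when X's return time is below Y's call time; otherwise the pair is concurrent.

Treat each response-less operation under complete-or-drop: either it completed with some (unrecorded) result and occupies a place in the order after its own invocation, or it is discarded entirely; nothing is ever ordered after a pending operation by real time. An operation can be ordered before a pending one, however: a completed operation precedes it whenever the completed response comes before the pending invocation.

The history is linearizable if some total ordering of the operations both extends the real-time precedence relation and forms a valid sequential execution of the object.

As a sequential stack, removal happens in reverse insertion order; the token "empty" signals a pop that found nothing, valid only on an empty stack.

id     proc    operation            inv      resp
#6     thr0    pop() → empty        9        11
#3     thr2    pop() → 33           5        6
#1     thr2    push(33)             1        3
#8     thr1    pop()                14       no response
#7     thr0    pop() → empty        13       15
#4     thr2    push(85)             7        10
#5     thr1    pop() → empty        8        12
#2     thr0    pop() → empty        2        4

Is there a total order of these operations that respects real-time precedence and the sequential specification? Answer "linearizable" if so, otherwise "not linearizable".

linearizable

a witness: #2, #1, #3, #5, #6, #4, #8, #7
after step 1 (#2 pop() → empty): stack <>
after step 2 (#1 push(33)): stack <33>
after step 3 (#3 pop() → 33): stack <>
after step 4 (#5 pop() → empty): stack <>
after step 5 (#6 pop() → empty): stack <>
after step 6 (#4 push(85)): stack <85>
after step 7 (#8 pop() (pending, included)): stack <>
after step 8 (#7 pop() → empty): stack <>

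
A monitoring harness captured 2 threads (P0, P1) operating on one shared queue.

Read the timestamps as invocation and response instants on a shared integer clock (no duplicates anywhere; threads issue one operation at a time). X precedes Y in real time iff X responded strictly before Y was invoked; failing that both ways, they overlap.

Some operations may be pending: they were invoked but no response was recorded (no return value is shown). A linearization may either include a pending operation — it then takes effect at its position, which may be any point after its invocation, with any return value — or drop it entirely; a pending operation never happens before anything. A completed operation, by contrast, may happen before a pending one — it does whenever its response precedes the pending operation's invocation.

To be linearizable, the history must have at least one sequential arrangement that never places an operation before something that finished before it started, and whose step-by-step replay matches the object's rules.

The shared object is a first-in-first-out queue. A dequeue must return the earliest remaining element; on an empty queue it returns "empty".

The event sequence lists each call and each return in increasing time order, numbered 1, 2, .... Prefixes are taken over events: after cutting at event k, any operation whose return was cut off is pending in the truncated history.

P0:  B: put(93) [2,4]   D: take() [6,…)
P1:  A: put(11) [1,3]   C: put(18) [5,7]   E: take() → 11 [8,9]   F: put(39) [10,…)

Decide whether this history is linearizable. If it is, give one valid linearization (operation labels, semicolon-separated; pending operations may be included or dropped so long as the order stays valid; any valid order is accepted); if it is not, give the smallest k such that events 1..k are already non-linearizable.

linearizable — witness: A; B; C; E

step 1: A put(11) — queue <11>
step 2: B put(93) — queue <11,93>
step 3: C put(18) — queue <11,93,18>
step 4: E take() → 11 — queue <93,18>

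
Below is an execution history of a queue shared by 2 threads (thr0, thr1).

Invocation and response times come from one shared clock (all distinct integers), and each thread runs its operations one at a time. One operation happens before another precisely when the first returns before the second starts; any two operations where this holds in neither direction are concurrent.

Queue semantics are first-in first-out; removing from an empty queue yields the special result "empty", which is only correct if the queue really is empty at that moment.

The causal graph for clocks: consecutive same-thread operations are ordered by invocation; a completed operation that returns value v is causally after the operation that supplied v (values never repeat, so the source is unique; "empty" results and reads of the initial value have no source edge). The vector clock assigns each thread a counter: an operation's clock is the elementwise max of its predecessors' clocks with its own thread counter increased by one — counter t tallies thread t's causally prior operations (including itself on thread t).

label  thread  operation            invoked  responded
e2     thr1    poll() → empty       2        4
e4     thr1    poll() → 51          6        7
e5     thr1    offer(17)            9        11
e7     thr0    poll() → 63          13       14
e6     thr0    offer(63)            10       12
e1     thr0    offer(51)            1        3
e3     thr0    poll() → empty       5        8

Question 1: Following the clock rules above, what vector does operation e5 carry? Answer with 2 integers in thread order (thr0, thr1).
Answer: (1, 3)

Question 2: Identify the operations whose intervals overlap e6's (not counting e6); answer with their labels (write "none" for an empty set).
Answer: e5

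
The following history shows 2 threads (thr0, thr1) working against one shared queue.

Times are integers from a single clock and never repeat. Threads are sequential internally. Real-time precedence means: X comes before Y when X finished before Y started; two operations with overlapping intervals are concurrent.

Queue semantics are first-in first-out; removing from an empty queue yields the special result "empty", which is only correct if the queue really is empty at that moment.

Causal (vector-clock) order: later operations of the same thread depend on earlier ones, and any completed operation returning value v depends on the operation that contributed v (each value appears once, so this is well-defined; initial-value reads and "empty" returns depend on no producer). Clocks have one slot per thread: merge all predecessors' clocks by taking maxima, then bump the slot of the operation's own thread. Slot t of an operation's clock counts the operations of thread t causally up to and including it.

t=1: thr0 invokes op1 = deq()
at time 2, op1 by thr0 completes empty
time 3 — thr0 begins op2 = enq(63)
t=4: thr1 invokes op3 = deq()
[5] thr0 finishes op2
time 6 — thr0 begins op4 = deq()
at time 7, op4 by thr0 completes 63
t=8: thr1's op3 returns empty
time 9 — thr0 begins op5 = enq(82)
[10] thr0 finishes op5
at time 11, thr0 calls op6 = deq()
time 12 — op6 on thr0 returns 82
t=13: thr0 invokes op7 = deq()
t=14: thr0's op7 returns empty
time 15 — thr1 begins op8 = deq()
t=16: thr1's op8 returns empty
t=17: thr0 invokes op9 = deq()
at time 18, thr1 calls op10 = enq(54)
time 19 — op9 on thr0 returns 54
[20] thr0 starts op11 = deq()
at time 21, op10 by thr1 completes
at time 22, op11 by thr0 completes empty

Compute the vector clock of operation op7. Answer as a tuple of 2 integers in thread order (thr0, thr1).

op3, invoked 4, has no incoming edges; only thr1's bump applies → (0, 1)
op1, invoked 1, has no incoming edges; only thr0's bump applies → (1, 0)
merge at op8 (invoked 15): VC(op3)=(0, 1), own-thread bump on thr1 → (0, 2)
merge at op2 (invoked 3): VC(op1)=(1, 0), own-thread bump on thr0 → (2, 0)
merge at op10 (invoked 18): VC(op8)=(0, 2), own-thread bump on thr1 → (0, 3)
merge at op4 (invoked 6): VC(op2)=(2, 0), own-thread bump on thr0 → (3, 0)
merge at op5 (invoked 9): VC(op4)=(3, 0), own-thread bump on thr0 → (4, 0)
merge at op6 (invoked 11): VC(op5)=(4, 0), own-thread bump on thr0 → (5, 0)
merge at op7 (invoked 13): VC(op6)=(5, 0), own-thread bump on thr0 → (6, 0)
merge at op9 (invoked 17): VC(op7)=(6, 0), VC(op10)=(0, 3), own-thread bump on thr0 → (7, 3)
merge at op11 (invoked 20): VC(op9)=(7, 3), own-thread bump on thr0 → (8, 3)
target: VC(op7) = (6, 0)

(6, 0)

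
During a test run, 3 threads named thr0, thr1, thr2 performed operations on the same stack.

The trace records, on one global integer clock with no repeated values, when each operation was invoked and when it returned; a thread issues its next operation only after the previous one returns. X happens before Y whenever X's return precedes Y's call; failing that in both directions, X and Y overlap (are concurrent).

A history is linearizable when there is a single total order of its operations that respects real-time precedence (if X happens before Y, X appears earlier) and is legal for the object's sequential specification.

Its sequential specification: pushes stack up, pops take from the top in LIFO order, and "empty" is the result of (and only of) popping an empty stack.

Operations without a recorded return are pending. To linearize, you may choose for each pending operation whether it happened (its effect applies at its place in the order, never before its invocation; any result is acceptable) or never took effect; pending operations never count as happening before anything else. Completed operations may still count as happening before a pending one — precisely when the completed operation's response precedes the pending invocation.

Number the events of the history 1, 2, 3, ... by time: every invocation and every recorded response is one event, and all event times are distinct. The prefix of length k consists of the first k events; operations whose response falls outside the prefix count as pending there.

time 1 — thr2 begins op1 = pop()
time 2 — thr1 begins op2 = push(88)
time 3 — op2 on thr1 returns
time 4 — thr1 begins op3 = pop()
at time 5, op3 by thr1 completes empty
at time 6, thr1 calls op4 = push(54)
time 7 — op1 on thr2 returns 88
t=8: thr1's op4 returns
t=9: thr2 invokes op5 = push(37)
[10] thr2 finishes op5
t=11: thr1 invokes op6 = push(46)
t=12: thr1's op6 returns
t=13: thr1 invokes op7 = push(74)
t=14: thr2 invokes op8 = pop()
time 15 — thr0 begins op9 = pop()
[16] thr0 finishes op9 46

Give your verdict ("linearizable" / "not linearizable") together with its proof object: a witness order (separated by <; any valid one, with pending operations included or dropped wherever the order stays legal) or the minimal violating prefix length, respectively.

linearizable — witness: op2 < op1 < op3 < op4 < op5 < op6 < op7 < op8 < op9

after step 1 (op2 push(88)): stack <88>
after step 2 (op1 pop() → 88): stack <>
after step 3 (op3 pop() → empty): stack <>
after step 4 (op4 push(54)): stack <54>
after step 5 (op5 push(37)): stack <54,37>
after step 6 (op6 push(46)): stack <54,37,46>
after step 7 (op7 push(74) (pending, included)): stack <54,37,46,74>
after step 8 (op8 pop() (pending, included)): stack <54,37,46>
after step 9 (op9 pop() → 46): stack <54,37>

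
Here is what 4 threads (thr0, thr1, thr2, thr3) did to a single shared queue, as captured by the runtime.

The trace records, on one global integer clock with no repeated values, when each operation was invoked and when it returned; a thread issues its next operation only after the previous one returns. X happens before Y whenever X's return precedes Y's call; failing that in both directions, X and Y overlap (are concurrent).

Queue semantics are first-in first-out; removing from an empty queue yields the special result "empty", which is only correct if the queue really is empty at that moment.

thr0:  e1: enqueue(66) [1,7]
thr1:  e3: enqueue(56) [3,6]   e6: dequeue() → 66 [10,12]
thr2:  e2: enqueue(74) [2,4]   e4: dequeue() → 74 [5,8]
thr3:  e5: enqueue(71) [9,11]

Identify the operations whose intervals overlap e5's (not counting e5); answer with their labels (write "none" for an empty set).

e5 runs from 9 to 11; window-overlapping ops are concurrent
e1 [1,7]: before
e2 [2,4]: before
e3 [3,6]: before
e4 [5,8]: before
e6 [10,12]: concurrent

e6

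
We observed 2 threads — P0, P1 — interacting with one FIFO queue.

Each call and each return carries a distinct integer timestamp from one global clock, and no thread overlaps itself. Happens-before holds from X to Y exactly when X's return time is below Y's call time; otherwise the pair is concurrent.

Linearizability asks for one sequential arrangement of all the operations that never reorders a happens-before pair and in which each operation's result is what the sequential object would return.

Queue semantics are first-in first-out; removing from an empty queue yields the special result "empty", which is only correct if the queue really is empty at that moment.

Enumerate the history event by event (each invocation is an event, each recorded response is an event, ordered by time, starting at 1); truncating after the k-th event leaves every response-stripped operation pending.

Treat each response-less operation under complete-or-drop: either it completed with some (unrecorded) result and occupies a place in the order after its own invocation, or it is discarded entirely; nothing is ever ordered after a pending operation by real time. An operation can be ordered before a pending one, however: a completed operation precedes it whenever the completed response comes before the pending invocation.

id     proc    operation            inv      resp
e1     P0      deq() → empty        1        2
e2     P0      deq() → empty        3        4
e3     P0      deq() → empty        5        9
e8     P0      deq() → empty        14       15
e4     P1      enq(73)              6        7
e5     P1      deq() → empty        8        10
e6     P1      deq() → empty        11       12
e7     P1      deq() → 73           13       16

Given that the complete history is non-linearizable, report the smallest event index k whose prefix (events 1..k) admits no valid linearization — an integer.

one valid order for events 1..9 is e1, e2, e3, e4:
after step 1 (e1 deq() → empty): queue <>
after step 2 (e2 deq() → empty): queue <>
after step 3 (e3 deq() → empty): queue <>
after step 4 (e4 enq(73)): queue <73>
event 10 — e5's response, time 10 — after it, nothing linearizes
sample order e1, e2, e3, e4, e5 stalls at step 5 — e5 deq() → empty has no legal effect
sample order e1, e2, e4, e3, e5 stalls at step 4 — e3 deq() → empty has no legal effect

10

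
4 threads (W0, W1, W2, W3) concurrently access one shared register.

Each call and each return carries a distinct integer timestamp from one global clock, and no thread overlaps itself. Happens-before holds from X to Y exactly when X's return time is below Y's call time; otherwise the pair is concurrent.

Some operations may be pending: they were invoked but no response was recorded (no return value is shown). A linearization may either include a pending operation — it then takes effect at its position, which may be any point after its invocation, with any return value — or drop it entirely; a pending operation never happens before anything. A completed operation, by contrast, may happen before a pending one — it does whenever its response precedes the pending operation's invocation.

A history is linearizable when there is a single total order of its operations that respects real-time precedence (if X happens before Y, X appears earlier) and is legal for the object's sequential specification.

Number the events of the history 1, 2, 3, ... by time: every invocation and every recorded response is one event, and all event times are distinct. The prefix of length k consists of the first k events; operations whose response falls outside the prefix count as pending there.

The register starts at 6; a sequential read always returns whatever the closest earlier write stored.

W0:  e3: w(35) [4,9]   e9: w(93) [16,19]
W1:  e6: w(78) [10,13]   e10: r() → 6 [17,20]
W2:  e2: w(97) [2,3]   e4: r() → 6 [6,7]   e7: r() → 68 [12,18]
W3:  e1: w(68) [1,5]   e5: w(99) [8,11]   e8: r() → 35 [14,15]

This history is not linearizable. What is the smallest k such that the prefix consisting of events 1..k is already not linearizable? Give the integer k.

7

one valid order for events 1..6 is e1, e2:
after step 1 (e1 w(68)): value 68
after step 2 (e2 w(97)): value 97
with event 7 included (e4 responding at time 7), all real-time-consistent orders fail
completion choices over the 1 pending operation (e3) were checked; none helps
for example e1, e2, e4 (pending dropped) fails at step 3: e4 r() → 6 is not legal there
for example e2, e1, e4 (pending dropped) fails at step 3: e4 r() → 6 is not legal there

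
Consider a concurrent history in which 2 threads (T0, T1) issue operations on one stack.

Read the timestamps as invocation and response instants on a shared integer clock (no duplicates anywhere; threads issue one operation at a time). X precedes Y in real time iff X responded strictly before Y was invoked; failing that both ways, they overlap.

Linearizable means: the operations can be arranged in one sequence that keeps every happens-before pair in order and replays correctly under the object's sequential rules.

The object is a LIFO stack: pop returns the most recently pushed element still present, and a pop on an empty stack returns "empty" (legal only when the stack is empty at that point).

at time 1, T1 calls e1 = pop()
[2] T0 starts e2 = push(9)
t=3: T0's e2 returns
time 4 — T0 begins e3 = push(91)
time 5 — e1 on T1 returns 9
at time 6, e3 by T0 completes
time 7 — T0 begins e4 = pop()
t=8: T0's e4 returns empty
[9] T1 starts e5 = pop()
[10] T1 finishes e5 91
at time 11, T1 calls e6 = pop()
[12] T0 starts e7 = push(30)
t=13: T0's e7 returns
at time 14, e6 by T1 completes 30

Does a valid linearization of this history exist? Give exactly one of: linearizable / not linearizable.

not linearizable

through event 7 a valid linearization exists; event 8 (e4 responding at time 8) ends that
all 3 real-time-respecting orders fail — 4 completed stack operations, no legal replay
take e1, e2, e3, e4: step 1 already fails, because e1 pop() → 9 cannot occur there
take e2, e1, e3, e4: step 4 already fails, because e4 pop() → empty cannot occur there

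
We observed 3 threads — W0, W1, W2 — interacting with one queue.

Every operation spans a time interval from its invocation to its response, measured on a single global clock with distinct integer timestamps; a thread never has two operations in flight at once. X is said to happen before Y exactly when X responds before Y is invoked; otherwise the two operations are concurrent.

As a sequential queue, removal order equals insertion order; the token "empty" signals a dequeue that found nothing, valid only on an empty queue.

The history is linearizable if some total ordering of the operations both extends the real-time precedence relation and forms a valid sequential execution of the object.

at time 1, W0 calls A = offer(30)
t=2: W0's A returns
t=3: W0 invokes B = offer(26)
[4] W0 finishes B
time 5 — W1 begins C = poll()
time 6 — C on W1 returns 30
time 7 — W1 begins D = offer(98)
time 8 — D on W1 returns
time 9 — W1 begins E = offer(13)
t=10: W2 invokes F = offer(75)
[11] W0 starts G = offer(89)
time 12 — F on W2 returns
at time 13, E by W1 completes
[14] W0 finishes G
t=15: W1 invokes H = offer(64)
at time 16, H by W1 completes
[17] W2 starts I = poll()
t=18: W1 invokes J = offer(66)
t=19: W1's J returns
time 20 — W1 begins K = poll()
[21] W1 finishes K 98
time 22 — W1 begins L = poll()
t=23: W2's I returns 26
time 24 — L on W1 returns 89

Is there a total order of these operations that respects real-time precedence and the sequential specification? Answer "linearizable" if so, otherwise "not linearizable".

a witness: A, B, C, D, G, E, F, H, I, J, K, L
1. A offer(30), leaving queue <30>
2. B offer(26), leaving queue <30,26>
3. C poll() → 30, leaving queue <26>
4. D offer(98), leaving queue <26,98>
5. G offer(89), leaving queue <26,98,89>
6. E offer(13), leaving queue <26,98,89,13>
7. F offer(75), leaving queue <26,98,89,13,75>
8. H offer(64), leaving queue <26,98,89,13,75,64>
9. I poll() → 26, leaving queue <98,89,13,75,64>
10. J offer(66), leaving queue <98,89,13,75,64,66>
11. K poll() → 98, leaving queue <89,13,75,64,66>
12. L poll() → 89, leaving queue <13,75,64,66>

linearizable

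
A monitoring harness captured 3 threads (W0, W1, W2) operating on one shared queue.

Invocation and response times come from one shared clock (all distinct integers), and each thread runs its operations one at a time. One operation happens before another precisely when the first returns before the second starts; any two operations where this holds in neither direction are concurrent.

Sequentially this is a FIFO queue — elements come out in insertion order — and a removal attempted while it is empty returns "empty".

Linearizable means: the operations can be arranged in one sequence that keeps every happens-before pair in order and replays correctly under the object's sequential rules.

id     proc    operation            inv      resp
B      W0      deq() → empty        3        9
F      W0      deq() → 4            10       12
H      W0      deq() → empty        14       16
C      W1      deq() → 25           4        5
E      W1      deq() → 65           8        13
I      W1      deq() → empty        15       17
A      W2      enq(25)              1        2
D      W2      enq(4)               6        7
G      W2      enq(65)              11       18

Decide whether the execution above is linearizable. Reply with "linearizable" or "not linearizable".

witness order: A, C, B, D, F, G, E, H, I
step 1: A enq(25) — queue <25>
step 2: C deq() → 25 — queue <>
step 3: B deq() → empty — queue <>
step 4: D enq(4) — queue <4>
step 5: F deq() → 4 — queue <>
step 6: G enq(65) — queue <65>
step 7: E deq() → 65 — queue <>
step 8: H deq() → empty — queue <>
step 9: I deq() → empty — queue <>

linearizable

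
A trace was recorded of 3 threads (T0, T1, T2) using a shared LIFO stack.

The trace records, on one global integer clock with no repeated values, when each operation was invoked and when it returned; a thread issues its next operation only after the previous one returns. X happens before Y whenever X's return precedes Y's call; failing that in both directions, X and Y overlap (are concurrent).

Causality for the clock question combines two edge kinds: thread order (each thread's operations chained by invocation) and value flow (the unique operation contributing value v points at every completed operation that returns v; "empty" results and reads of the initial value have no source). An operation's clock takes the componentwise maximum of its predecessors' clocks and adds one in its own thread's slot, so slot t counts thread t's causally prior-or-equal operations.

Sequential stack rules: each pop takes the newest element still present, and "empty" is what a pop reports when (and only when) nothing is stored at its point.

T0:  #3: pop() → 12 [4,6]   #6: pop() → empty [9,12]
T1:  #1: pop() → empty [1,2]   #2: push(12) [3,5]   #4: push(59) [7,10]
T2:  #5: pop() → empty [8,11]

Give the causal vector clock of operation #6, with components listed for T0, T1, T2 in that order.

no predecessors for #5 (invoked 8): T2 increments from zero → (0, 0, 1)
no predecessors for #1 (invoked 1): T1 increments from zero → (0, 1, 0)
from VC(#1)=(0, 1, 0), #2 (invoked 3) maxes components and bumps T1 → (0, 2, 0)
from VC(#2)=(0, 2, 0), #4 (invoked 7) maxes components and bumps T1 → (0, 3, 0)
from VC(#2)=(0, 2, 0), #3 (invoked 4) maxes components and bumps T0 → (1, 2, 0)
from VC(#3)=(1, 2, 0), #6 (invoked 9) maxes components and bumps T0 → (2, 2, 0)
target: VC(#6) = (2, 2, 0)

(2, 2, 0)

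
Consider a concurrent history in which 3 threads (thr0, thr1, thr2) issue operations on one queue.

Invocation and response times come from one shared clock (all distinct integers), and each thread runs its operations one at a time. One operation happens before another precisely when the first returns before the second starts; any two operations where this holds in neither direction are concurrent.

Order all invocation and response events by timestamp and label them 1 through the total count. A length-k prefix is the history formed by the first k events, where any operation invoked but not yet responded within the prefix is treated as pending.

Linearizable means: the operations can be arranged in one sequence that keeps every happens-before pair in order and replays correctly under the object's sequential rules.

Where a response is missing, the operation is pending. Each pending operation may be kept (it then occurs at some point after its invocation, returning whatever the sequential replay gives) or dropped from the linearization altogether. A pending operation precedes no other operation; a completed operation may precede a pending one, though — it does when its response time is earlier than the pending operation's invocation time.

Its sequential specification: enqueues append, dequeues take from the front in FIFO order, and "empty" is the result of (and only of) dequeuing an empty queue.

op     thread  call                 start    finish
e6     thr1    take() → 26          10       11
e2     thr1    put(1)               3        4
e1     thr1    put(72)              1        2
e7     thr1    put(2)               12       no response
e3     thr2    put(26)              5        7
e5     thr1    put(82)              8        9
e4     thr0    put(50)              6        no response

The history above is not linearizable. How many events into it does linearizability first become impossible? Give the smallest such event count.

11

events 1..10 are still linearizable — one witness is e1, e2, e3, e4, e5:
1. e1 put(72), leaving queue <72>
2. e2 put(1), leaving queue <72,1>
3. e3 put(26), leaving queue <72,1,26>
4. e4 put(50) (pending, included), leaving queue <72,1,26,50>
5. e5 put(82), leaving queue <72,1,26,50,82>
once event 11 joins (e6's response, time 11), exhaustive search finds no witness
no completion choice of the 1 pending operation (e4) rescues it — every subset was tried
sample order e1, e2, e3, e5, e6 (pending dropped) stalls at step 5 — e6 take() → 26 has no legal effect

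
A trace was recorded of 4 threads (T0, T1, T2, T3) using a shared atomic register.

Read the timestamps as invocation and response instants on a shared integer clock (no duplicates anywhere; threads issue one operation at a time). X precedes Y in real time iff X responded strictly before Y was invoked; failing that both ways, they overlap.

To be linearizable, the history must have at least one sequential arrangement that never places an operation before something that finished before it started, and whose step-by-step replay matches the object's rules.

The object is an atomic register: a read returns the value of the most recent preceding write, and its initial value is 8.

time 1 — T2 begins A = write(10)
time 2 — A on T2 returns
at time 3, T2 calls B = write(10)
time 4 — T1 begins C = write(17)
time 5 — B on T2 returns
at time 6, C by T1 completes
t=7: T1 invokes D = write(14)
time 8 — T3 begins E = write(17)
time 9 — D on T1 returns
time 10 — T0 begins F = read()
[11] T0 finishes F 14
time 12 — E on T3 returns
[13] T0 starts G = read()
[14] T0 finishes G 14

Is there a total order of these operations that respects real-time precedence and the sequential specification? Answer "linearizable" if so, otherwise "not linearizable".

a witness: A, B, C, E, D, F, G
step 1: A write(10) — value 10
step 2: B write(10) — value 10
step 3: C write(17) — value 17
step 4: E write(17) — value 17
step 5: D write(14) — value 14
step 6: F read() → 14 — value 14
step 7: G read() → 14 — value 14

linearizable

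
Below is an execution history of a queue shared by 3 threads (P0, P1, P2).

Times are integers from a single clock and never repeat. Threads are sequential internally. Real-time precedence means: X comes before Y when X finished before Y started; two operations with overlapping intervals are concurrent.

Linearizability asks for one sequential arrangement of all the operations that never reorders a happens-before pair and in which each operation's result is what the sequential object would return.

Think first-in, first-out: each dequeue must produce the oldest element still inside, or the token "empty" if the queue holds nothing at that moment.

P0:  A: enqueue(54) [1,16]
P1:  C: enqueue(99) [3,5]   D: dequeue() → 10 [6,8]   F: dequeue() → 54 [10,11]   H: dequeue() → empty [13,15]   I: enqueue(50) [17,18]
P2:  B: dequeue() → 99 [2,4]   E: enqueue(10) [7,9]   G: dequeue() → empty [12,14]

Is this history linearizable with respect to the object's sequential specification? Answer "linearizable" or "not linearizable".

linearizable

a witness: C, B, E, A, D, F, G, H, I
after step 1 (C enqueue(99)): queue <99>
after step 2 (B dequeue() → 99): queue <>
after step 3 (E enqueue(10)): queue <10>
after step 4 (A enqueue(54)): queue <10,54>
after step 5 (D dequeue() → 10): queue <54>
after step 6 (F dequeue() → 54): queue <>
after step 7 (G dequeue() → empty): queue <>
after step 8 (H dequeue() → empty): queue <>
after step 9 (I enqueue(50)): queue <50>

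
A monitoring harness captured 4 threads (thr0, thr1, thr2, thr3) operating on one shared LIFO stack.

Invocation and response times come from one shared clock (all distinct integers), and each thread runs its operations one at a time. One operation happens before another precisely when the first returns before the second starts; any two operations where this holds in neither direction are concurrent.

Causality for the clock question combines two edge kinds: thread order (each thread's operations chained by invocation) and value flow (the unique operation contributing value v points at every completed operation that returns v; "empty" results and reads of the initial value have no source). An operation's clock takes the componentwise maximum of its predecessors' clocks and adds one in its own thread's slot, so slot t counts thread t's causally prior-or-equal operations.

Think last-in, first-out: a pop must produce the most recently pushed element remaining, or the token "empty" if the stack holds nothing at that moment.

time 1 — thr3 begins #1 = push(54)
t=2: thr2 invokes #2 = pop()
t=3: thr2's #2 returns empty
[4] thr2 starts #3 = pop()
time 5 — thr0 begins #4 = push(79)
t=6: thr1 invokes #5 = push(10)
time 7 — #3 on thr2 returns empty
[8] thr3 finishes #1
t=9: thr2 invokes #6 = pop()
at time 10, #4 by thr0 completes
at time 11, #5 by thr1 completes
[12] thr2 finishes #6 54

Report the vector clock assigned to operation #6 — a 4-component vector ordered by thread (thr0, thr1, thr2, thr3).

(0, 0, 3, 1)

no predecessors for #1 (invoked 1): thr3 increments from zero → (0, 0, 0, 1)
no predecessors for #2 (invoked 2): thr2 increments from zero → (0, 0, 1, 0)
no predecessors for #5 (invoked 6): thr1 increments from zero → (0, 1, 0, 0)
no predecessors for #4 (invoked 5): thr0 increments from zero → (1, 0, 0, 0)
merge at #3 (invoked 4): VC(#2)=(0, 0, 1, 0), own-thread bump on thr2 → (0, 0, 2, 0)
merge at #6 (invoked 9): VC(#1)=(0, 0, 0, 1), VC(#3)=(0, 0, 2, 0), own-thread bump on thr2 → (0, 0, 3, 1)
target: VC(#6) = (0, 0, 3, 1)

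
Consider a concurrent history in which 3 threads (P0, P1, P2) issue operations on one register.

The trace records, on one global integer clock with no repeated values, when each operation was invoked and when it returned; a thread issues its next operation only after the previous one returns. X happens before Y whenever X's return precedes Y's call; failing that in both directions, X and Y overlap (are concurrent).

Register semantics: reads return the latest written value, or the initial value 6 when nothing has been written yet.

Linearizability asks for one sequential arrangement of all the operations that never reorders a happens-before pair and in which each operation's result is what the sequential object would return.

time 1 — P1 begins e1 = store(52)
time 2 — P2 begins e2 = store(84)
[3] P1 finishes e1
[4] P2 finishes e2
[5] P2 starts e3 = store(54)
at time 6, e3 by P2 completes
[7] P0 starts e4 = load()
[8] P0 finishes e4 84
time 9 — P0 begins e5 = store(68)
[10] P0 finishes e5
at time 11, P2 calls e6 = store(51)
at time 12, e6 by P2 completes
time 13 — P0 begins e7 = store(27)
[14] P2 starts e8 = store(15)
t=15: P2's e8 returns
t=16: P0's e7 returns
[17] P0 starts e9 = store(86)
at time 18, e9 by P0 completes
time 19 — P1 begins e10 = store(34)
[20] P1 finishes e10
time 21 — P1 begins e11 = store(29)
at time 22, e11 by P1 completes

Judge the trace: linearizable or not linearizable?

cut after 7 events: linearizable; cut after 8 events (e4 responds, time 8): not linearizable
all 2 real-time-respecting orders fail — 4 completed register operations, no legal replay
for example e1, e2, e3, e4 fails at step 4: e4 load() → 84 is not legal there
for example e2, e1, e3, e4 fails at step 4: e4 load() → 84 is not legal there

not linearizable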